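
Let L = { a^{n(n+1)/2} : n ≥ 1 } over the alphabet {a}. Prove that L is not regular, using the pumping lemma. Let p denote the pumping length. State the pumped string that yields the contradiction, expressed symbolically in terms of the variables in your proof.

a^{p(p+1)/2+k}

Assume L is regular; let p be its pumping constant.
Take w = a^{p(p+1)/2} ∈ L with |w| = p(p+1)/2 ≥ p.
By the pumping lemma, w = xyz with |xy| ≤ p and y is nonempty.
Then y = a^k for some k with 1 ≤ k ≤ p.
Pump with i = 2: xy^2z = a^{p(p+1)/2+k}. Since 1 ≤ k ≤ p, p(p+1)/2 < p(p+1)/2+k ≤ p(p+1)/2+p < (p+1)(p+2)/2, so p(p+1)/2+k is strictly between consecutive triangular numbers. So xy^2z ∉ L.
This is a contradiction; hence L is not regular.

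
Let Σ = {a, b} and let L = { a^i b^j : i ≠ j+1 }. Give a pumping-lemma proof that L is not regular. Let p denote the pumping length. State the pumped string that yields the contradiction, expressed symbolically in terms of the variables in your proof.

Assume L is regular. Let p be the pumping length given by the pumping lemma.
Choose w = a^p b^{p+p!-1}. Since p ≠ (p+p!-1)+1 = p+p!, w ∈ L; and |w| ≥ p.
The pumping lemma gives a decomposition w = xyz where |xy| ≤ p and y is nonempty.
Since the first p symbols of w are all a's and |xy| ≤ p, y lies entirely in the leading a-block: y = a^k for some k with 1 ≤ k ≤ p.
Since 1 ≤ k ≤ p, k divides p!; set t = 1 + p!/k. Then xy^t z has p + (p!/k)·k = p + p! copies of a. Now the a-count is p+p! and (b-count)+1 = (p+p!-1)+1 = p+p!, so i ≠ j+1 fails. So xy^t z = a^{p+p!} b^{p+p!-1} ∉ L.
Contradiction. Therefore L is not regular.

a^{p+p!} b^{p+p!-1}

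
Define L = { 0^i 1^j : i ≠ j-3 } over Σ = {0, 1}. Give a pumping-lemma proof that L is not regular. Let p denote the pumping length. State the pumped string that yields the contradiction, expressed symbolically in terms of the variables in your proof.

0^{p+p!} 1^{p+p!+3}

Toward a contradiction, assume L is regular with pumping length p.
Choose w = 0^p 1^{p+p!+3}. Since p ≠ (p+p!+3)-3 = p+p!, w ∈ L; and |w| ≥ p.
By the pumping lemma, w = xyz with |xy| ≤ p and |y| ≥ 1.
The first p characters of w are 0's, so xy (and hence y) consists only of 0's. Write y = 0^k, 1 ≤ k ≤ p.
Since 1 ≤ k ≤ p, k divides p!; set t = 1 + p!/k. Then xy^t z has p + (p!/k)·k = p + p! copies of 0. Now the 0-count is p+p! and (1-count)-3 = (p+p!+3)-3 = p+p!, so i ≠ j-3 fails. So xy^t z = 0^{p+p!} 1^{p+p!+3} ∉ L.
Contradiction. Therefore L is not regular.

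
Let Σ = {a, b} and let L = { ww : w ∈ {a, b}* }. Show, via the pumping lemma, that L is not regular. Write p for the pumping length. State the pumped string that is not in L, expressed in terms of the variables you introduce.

a^{p+k} b^p a^p b^p

Assume L is regular. Let p be the pumping length given by the pumping lemma.
Take w = a^p b^p a^p b^p = uu where u = a^pb^p; then w ∈ L and |w| = 4p ≥ p.
By the pumping lemma, w = xyz with |xy| ≤ p and |y| > 0.
Since the first p symbols of w are all a's and |xy| ≤ p, y lies entirely in the leading a-block: y = a^k for some k with 1 ≤ k ≤ p.
Pump with i = 2: xy^2z = a^{p+k} b^p a^p b^p, of length 4p+k. Suppose this equals vv. The string starts with a and ends with b, so v does too; thus the boundary between the two copies of v is a b→a transition. There is exactly one such transition, at position 2p+k, so |v| = 2p+k and |vv| = 4p+2k ≠ 4p+k since k ≥ 1. So xy^2z ∉ L.
This contradicts the pumping lemma, so L is not regular.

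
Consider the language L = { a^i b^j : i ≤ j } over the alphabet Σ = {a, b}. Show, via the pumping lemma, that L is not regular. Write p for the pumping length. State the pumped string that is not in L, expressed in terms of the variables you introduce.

Suppose for contradiction that L is regular, and let p be the pumping length.
Choose w = a^p b^p ∈ L, with |w| = 2p ≥ p.
Write w = xyz as guaranteed by the lemma, with |xy| ≤ p and y is nonempty.
Since the first p symbols of w are all a's and |xy| ≤ p, y lies entirely in the leading a-block: y = a^k for some k with 1 ≤ k ≤ p.
Consider xy^2z = a^{p+k} b^p. Since k ≥ 1, the a-count p+k exceeds the b-count p, so i ≤ j fails; thus xy^2z ∉ L.
This is a contradiction; hence L is not regular.

a^{p+k} b^p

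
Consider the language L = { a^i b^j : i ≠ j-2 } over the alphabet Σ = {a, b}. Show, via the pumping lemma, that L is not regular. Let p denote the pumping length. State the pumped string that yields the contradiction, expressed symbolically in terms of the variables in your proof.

a^{p+p!} b^{p+p!+2}

Assume L is regular. Let p be the pumping length given by the pumping lemma.
Choose w = a^p b^{p+p!+2}. Since p ≠ (p+p!+2)-2 = p+p!, w ∈ L; and |w| ≥ p.
The pumping lemma gives a decomposition w = xyz where |xy| ≤ p and |y| ≥ 1.
Because |xy| ≤ p and w begins with p copies of a, we have y = a^k with 1 ≤ k ≤ p.
Since 1 ≤ k ≤ p, k divides p!; set t = 1 + p!/k. Then xy^t z has p + (p!/k)·k = p + p! copies of a. Now the a-count is p+p! and (b-count)-2 = (p+p!+2)-2 = p+p!, so i ≠ j-2 fails. So xy^t z = a^{p+p!} b^{p+p!+2} ∉ L.
This is a contradiction; hence L is not regular.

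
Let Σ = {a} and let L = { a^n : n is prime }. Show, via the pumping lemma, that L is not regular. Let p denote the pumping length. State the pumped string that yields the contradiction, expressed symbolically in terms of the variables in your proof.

Assume L is regular; let p be its pumping constant.
Let q be a prime with q ≥ p+2 (infinitely many primes exist), and take w = a^q ∈ L with |w| = q ≥ p.
The pumping lemma gives a decomposition w = xyz where |xy| ≤ p and y is nonempty.
Then y = a^k for some k with 1 ≤ k ≤ p.
Since 1 ≤ k ≤ p, |xz| = q-k. Pump with i = q+1: |xy^{q+1}z| = (q-k)+(q+1)k = q+qk = q(1+k), which is composite (both factors ≥ 2). So xy^{q+1}z = a^{q(1+k)} ∉ L.
This contradicts the pumping lemma, so L is not regular.

a^{q(1+k)}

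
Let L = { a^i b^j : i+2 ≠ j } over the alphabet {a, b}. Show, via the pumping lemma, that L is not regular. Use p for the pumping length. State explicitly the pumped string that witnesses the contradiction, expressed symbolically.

Suppose for contradiction that L is regular, and let p be the pumping length.
Choose w = a^p b^{p+p!+2}. Since p ≠ (p+p!+2)-2 = p+p!, w ∈ L; and |w| ≥ p.
The pumping lemma gives a decomposition w = xyz where |xy| ≤ p and |y| > 0.
The first p characters of w are a's, so xy (and hence y) consists only of a's. Write y = a^k, 1 ≤ k ≤ p.
Since 1 ≤ k ≤ p, k divides p!; set t = 1 + p!/k. Then xy^t z has p + (p!/k)·k = p + p! copies of a. Now the a-count is p+p! and (b-count)-2 = (p+p!+2)-2 = p+p!, so i+2 ≠ j fails. So xy^t z = a^{p+p!} b^{p+p!+2} ∉ L.
Contradiction. Therefore L is not regular.

a^{p+p!} b^{p+p!+2}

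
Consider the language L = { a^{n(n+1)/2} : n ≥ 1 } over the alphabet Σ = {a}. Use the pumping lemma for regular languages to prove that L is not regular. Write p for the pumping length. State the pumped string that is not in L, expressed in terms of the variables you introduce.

Assume L is regular. Let p be the pumping length given by the pumping lemma.
Take w = a^{p(p+1)/2} ∈ L with |w| = p(p+1)/2 ≥ p.
By the pumping lemma, w = xyz with |xy| ≤ p and |y| > 0.
Then y = a^k for some k with 1 ≤ k ≤ p.
Pump with i = 2: xy^2z = a^{p(p+1)/2+k}. Since 1 ≤ k ≤ p, p(p+1)/2 < p(p+1)/2+k ≤ p(p+1)/2+p < (p+1)(p+2)/2, so p(p+1)/2+k is strictly between consecutive triangular numbers. So xy^2z ∉ L.
Contradiction. Therefore L is not regular.

a^{p(p+1)/2+k}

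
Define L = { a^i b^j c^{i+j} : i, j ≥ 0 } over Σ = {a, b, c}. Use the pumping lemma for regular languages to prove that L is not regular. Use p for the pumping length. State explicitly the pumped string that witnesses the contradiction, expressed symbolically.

a^{p+k} b^p c^{2p}

Assume L is regular. Let p be the pumping length given by the pumping lemma.
Take w = a^p b^p c^{2p} ∈ L (with i=j=p, i+j=2p), |w| = 4p ≥ p.
The pumping lemma gives a decomposition w = xyz where |xy| ≤ p and |y| ≥ 1.
Since the first p symbols of w are all a's and |xy| ≤ p, y lies entirely in the leading a-block: y = a^k for some k with 1 ≤ k ≤ p.
Consider xy^2z = a^{p+k} b^p c^{2p}. Now the a- and b-counts sum to 2p+k, but the c-count is 2p ≠ 2p+k. So xy^2z ∉ L.
This contradicts the pumping lemma, so L is not regular.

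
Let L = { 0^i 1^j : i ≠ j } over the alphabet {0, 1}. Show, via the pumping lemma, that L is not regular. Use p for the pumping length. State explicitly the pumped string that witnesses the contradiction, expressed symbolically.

0^{p+p!} 1^{p+p!}

Assume L is regular; let p be its pumping constant.
Choose w = 0^p 1^{p+p!}. Since p ≠ p+p!, w ∈ L; and |w| ≥ p.
The pumping lemma gives a decomposition w = xyz where |xy| ≤ p and |y| > 0.
The first p characters of w are 0's, so xy (and hence y) consists only of 0's. Write y = 0^k, 1 ≤ k ≤ p.
Since 1 ≤ k ≤ p, k divides p!; set t = 1 + p!/k. Then xy^t z has p + (p!/k)·k = p + p! copies of 0. Now the 0-count equals the 1-count, so i ≠ j fails. So xy^t z = 0^{p+p!} 1^{p+p!} ∉ L.
Contradiction. Therefore L is not regular.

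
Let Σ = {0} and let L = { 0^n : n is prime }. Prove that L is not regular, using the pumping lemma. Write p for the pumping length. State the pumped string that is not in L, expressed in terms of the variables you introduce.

Assume L is regular; let p be its pumping constant.
Let q be a prime with q ≥ p+2 (infinitely many primes exist), and take w = 0^q ∈ L with |w| = q ≥ p.
The pumping lemma gives a decomposition w = xyz where |xy| ≤ p and y is nonempty.
Then y = 0^k for some k with 1 ≤ k ≤ p.
Since 1 ≤ k ≤ p, |xz| = q-k. Pump with i = q+1: |xy^{q+1}z| = (q-k)+(q+1)k = q+qk = q(1+k), which is composite (both factors ≥ 2). So xy^{q+1}z = 0^{q(1+k)} ∉ L.
This contradicts the pumping lemma, so L is not regular.

0^{q(1+k)}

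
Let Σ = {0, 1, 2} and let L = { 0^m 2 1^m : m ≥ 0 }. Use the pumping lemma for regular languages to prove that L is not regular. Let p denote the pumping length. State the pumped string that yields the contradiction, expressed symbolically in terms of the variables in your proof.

Assume L is regular; let p be its pumping constant.
Take w = 0^p 2 1^p ∈ L with |w| = 2p+1 ≥ p.
Write w = xyz as guaranteed by the lemma, with |xy| ≤ p and y is nonempty.
The first p characters of w are 0's, so xy (and hence y) consists only of 0's. Write y = 0^k, 1 ≤ k ≤ p.
Pump with i = 2: xy^2z = 0^{p+k} 2 1^p, which would require p+k = p. But k ≥ 1, so xy^2z ∉ L.
This is a contradiction; hence L is not regular.

0^{p+k} 2 1^p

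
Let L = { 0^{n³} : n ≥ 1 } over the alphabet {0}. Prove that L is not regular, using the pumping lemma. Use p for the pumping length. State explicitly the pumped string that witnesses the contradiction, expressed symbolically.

Assume L is regular; let p be its pumping constant.
Take w = 0^{p³} ∈ L with |w| = p³ ≥ p.
Write w = xyz as guaranteed by the lemma, with |xy| ≤ p and y is nonempty.
Then y = 0^k for some k with 1 ≤ k ≤ p.
Pump with i = 2: xy^2z = 0^{p³+k}. Since 1 ≤ k ≤ p, p³ < p³+k ≤ p³+p < p³+3p²+3p+1 = (p+1)³, so p³+k is not a perfect cube. So xy^2z ∉ L.
Contradiction. Therefore L is not regular.

0^{p³+k}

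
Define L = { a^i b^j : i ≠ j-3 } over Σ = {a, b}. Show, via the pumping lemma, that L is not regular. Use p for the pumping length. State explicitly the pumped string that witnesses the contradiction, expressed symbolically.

a^{p+p!} b^{p+p!+3}

Suppose for contradiction that L is regular, and let p be the pumping length.
Choose w = a^p b^{p+p!+3}. Since p ≠ (p+p!+3)-3 = p+p!, w ∈ L; and |w| ≥ p.
Write w = xyz as guaranteed by the lemma, with |xy| ≤ p and |y| > 0.
Since the first p symbols of w are all a's and |xy| ≤ p, y lies entirely in the leading a-block: y = a^k for some k with 1 ≤ k ≤ p.
Since 1 ≤ k ≤ p, k divides p!; set t = 1 + p!/k. Then xy^t z has p + (p!/k)·k = p + p! copies of a. Now the a-count is p+p! and (b-count)-3 = (p+p!+3)-3 = p+p!, so i ≠ j-3 fails. So xy^t z = a^{p+p!} b^{p+p!+3} ∉ L.
Contradiction. Therefore L is not regular.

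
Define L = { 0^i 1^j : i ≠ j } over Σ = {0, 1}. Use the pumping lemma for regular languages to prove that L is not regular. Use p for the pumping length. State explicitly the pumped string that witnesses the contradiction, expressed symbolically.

0^{p+p!} 1^{p+p!}

Assume L is regular; let p be its pumping constant.
Choose w = 0^p 1^{p+p!}. Since p ≠ p+p!, w ∈ L; and |w| ≥ p.
The pumping lemma gives a decomposition w = xyz where |xy| ≤ p and |y| > 0.
Because |xy| ≤ p and w begins with p copies of 0, we have y = 0^k with 1 ≤ k ≤ p.
Since 1 ≤ k ≤ p, k divides p!; set t = 1 + p!/k. Then xy^t z has p + (p!/k)·k = p + p! copies of 0. Now the 0-count equals the 1-count, so i ≠ j fails. So xy^t z = 0^{p+p!} 1^{p+p!} ∉ L.
This is a contradiction; hence L is not regular.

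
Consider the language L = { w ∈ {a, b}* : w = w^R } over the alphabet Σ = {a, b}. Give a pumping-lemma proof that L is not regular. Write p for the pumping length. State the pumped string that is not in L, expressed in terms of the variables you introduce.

a^{p+k} b a^p

Suppose for contradiction that L is regular, and let p be the pumping length.
Take w = a^p b a^p, a palindrome of length 2p+1 ≥ p.
The pumping lemma gives a decomposition w = xyz where |xy| ≤ p and |y| ≥ 1.
Since the first p symbols of w are all a's and |xy| ≤ p, y lies entirely in the leading a-block: y = a^k for some k with 1 ≤ k ≤ p.
Pump with i = 2: xy^2z = a^{p+k} b a^p. Its reverse is a^p b a^{p+k}, which differs from xy^2z since k ≥ 1. So xy^2z is not a palindrome and xy^2z ∉ L.
This contradicts the pumping lemma, so L is not regular.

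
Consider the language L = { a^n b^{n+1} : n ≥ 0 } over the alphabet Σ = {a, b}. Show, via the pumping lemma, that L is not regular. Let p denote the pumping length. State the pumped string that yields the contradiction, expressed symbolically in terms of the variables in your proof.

Assume L is regular. Let p be the pumping length given by the pumping lemma.
Let w = a^p b^{p+1} ∈ L; note |w| = 2p+1 ≥ p.
Write w = xyz as guaranteed by the lemma, with |xy| ≤ p and |y| > 0.
Since the first p symbols of w are all a's and |xy| ≤ p, y lies entirely in the leading a-block: y = a^k for some k with 1 ≤ k ≤ p.
Pump with i = 2: xy^2z = a^{p+k} b^{p+1}. For this to lie in L we would need p+1 = (p+k)+1, which forces k = 0. But k ≥ 1, so xy^2z ∉ L.
This is a contradiction; hence L is not regular.

a^{p+k} b^{p+1}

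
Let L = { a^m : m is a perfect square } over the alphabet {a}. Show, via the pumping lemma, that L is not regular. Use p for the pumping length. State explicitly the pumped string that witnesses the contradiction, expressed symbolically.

Toward a contradiction, assume L is regular with pumping length p.
Take w = a^{p²} ∈ L with |w| = p² ≥ p.
By the pumping lemma, w = xyz with |xy| ≤ p and |y| > 0.
Then y = a^k for some k with 1 ≤ k ≤ p.
Pump with i = 2: xy^2z = a^{p²+k}. Since 1 ≤ k ≤ p, p² < p²+k ≤ p²+p < (p+1)², so p²+k lies strictly between consecutive squares and is not a perfect square. So xy^2z ∉ L.
This contradicts the pumping lemma, so L is not regular.

a^{p²+k}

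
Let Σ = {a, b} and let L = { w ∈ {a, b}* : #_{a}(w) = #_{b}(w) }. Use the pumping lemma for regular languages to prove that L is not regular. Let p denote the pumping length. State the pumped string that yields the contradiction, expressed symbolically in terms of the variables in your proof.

Assume L is regular; let p be its pumping constant.
Choose w = a^p b^p ∈ L with |w| = 2p ≥ p.
By the pumping lemma, w = xyz with |xy| ≤ p and |y| ≥ 1.
The first p characters of w are a's, so xy (and hence y) consists only of a's. Write y = a^k, 1 ≤ k ≤ p.
Pump with i = 2: xy^2z = a^{p+k} b^p has p+k occurrences of a but only p of b. Since k ≥ 1 the counts differ, so xy^2z ∉ L.
This is a contradiction; hence L is not regular.

a^{p+k} b^p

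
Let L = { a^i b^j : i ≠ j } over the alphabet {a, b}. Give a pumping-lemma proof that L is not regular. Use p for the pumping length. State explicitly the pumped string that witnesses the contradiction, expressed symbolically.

Assume L is regular; let p be its pumping constant.
Choose w = a^p b^{p+p!}. Since p ≠ p+p!, w ∈ L; and |w| ≥ p.
The pumping lemma gives a decomposition w = xyz where |xy| ≤ p and |y| > 0.
The first p characters of w are a's, so xy (and hence y) consists only of a's. Write y = a^k, 1 ≤ k ≤ p.
Since 1 ≤ k ≤ p, k divides p!; set t = 1 + p!/k. Then xy^t z has p + (p!/k)·k = p + p! copies of a. Now the a-count equals the b-count, so i ≠ j fails. So xy^t z = a^{p+p!} b^{p+p!} ∉ L.
This is a contradiction; hence L is not regular.

a^{p+p!} b^{p+p!}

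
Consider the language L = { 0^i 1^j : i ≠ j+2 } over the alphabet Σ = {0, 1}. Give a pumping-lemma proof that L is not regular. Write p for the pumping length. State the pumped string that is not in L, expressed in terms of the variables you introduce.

0^{p+p!} 1^{p+p!-2}

Assume L is regular; let p be its pumping constant.
Choose w = 0^p 1^{p+p!-2}. Since p ≠ (p+p!-2)+2 = p+p!, w ∈ L; and |w| ≥ p.
The pumping lemma gives a decomposition w = xyz where |xy| ≤ p and |y| > 0.
The first p characters of w are 0's, so xy (and hence y) consists only of 0's. Write y = 0^k, 1 ≤ k ≤ p.
Since 1 ≤ k ≤ p, k divides p!; set t = 1 + p!/k. Then xy^t z has p + (p!/k)·k = p + p! copies of 0. Now the 0-count is p+p! and (1-count)+2 = (p+p!-2)+2 = p+p!, so i ≠ j+2 fails. So xy^t z = 0^{p+p!} 1^{p+p!-2} ∉ L.
This is a contradiction; hence L is not regular.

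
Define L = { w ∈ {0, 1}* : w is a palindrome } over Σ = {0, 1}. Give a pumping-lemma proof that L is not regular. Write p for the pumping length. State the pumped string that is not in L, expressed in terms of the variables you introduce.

Assume L is regular; let p be its pumping constant.
Take w = 0^p 1 0^p, a palindrome of length 2p+1 ≥ p.
By the pumping lemma, w = xyz with |xy| ≤ p and y is nonempty.
Since the first p symbols of w are all 0's and |xy| ≤ p, y lies entirely in the leading 0-block: y = 0^k for some k with 1 ≤ k ≤ p.
Pump with i = 2: xy^2z = 0^{p+k} 1 0^p. Its reverse is 0^p 1 0^{p+k}, which differs from xy^2z since k ≥ 1. So xy^2z is not a palindrome and xy^2z ∉ L.
This contradicts the pumping lemma, so L is not regular.

0^{p+k} 1 0^p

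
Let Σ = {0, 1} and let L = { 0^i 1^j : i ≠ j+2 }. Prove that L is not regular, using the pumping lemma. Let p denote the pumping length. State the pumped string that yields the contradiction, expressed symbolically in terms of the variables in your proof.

0^{p+p!} 1^{p+p!-2}

Assume L is regular. Let p be the pumping length given by the pumping lemma.
Choose w = 0^p 1^{p+p!-2}. Since p ≠ (p+p!-2)+2 = p+p!, w ∈ L; and |w| ≥ p.
The pumping lemma gives a decomposition w = xyz where |xy| ≤ p and y is nonempty.
Since the first p symbols of w are all 0's and |xy| ≤ p, y lies entirely in the leading 0-block: y = 0^k for some k with 1 ≤ k ≤ p.
Since 1 ≤ k ≤ p, k divides p!; set t = 1 + p!/k. Then xy^t z has p + (p!/k)·k = p + p! copies of 0. Now the 0-count is p+p! and (1-count)+2 = (p+p!-2)+2 = p+p!, so i ≠ j+2 fails. So xy^t z = 0^{p+p!} 1^{p+p!-2} ∉ L.
This is a contradiction; hence L is not regular.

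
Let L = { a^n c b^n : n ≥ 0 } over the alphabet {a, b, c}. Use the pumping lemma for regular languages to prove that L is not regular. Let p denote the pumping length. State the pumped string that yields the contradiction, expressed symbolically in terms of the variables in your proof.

Assume L is regular. Let p be the pumping length given by the pumping lemma.
Take w = a^p c b^p ∈ L with |w| = 2p+1 ≥ p.
Write w = xyz as guaranteed by the lemma, with |xy| ≤ p and y is nonempty.
Since the first p symbols of w are all a's and |xy| ≤ p, y lies entirely in the leading a-block: y = a^k for some k with 1 ≤ k ≤ p.
Pump with i = 2: xy^2z = a^{p+k} c b^p, which would require p+k = p. But k ≥ 1, so xy^2z ∉ L.
This is a contradiction; hence L is not regular.

a^{p+k} c b^p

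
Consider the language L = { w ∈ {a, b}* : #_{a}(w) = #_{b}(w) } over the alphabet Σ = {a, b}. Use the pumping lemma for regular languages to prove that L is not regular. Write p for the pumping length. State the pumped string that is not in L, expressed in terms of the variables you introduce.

a^{p+k} b^p

Toward a contradiction, assume L is regular with pumping length p.
Choose w = a^p b^p ∈ L with |w| = 2p ≥ p.
The pumping lemma gives a decomposition w = xyz where |xy| ≤ p and |y| > 0.
Because |xy| ≤ p and w begins with p copies of a, we have y = a^k with 1 ≤ k ≤ p.
Pump with i = 2: xy^2z = a^{p+k} b^p has p+k occurrences of a but only p of b. Since k ≥ 1 the counts differ, so xy^2z ∉ L.
This contradicts the pumping lemma, so L is not regular.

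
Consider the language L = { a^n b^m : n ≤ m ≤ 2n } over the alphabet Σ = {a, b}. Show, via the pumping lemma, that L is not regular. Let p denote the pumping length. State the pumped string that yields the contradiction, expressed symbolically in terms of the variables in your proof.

a^{p+k} b^p

Assume L is regular. Let p be the pumping length given by the pumping lemma.
Take w = a^p b^p ∈ L (since p ≤ p ≤ 2p), with |w| = 2p ≥ p.
Write w = xyz as guaranteed by the lemma, with |xy| ≤ p and |y| ≥ 1.
Because |xy| ≤ p and w begins with p copies of a, we have y = a^k with 1 ≤ k ≤ p.
Pump with i = 2: xy^2z = a^{p+k} b^p. Now n = p+k > p = m, so the condition n ≤ m fails. Thus xy^2z ∉ L.
This contradicts the pumping lemma, so L is not regular.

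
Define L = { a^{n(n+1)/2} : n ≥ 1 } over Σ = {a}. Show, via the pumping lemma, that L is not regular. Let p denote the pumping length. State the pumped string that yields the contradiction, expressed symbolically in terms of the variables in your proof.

a^{p(p+1)/2+k}

Assume L is regular; let p be its pumping constant.
Take w = a^{p(p+1)/2} ∈ L with |w| = p(p+1)/2 ≥ p.
The pumping lemma gives a decomposition w = xyz where |xy| ≤ p and |y| ≥ 1.
Then y = a^k for some k with 1 ≤ k ≤ p.
Pump with i = 2: xy^2z = a^{p(p+1)/2+k}. Since 1 ≤ k ≤ p, p(p+1)/2 < p(p+1)/2+k ≤ p(p+1)/2+p < (p+1)(p+2)/2, so p(p+1)/2+k is strictly between consecutive triangular numbers. So xy^2z ∉ L.
This is a contradiction; hence L is not regular.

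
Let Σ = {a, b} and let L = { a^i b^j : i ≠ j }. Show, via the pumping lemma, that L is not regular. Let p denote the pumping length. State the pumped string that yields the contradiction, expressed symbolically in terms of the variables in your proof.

Toward a contradiction, assume L is regular with pumping length p.
Choose w = a^p b^{p+p!}. Since p ≠ p+p!, w ∈ L; and |w| ≥ p.
The pumping lemma gives a decomposition w = xyz where |xy| ≤ p and y is nonempty.
The first p characters of w are a's, so xy (and hence y) consists only of a's. Write y = a^k, 1 ≤ k ≤ p.
Since 1 ≤ k ≤ p, k divides p!; set t = 1 + p!/k. Then xy^t z has p + (p!/k)·k = p + p! copies of a. Now the a-count equals the b-count, so i ≠ j fails. So xy^t z = a^{p+p!} b^{p+p!} ∉ L.
Contradiction. Therefore L is not regular.

a^{p+p!} b^{p+p!}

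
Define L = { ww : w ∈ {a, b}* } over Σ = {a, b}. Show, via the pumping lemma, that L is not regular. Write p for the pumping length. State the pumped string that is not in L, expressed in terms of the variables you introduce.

Toward a contradiction, assume L is regular with pumping length p.
Take w = a^p b^p a^p b^p = uu where u = a^pb^p; then w ∈ L and |w| = 4p ≥ p.
By the pumping lemma, w = xyz with |xy| ≤ p and |y| > 0.
Because |xy| ≤ p and w begins with p copies of a, we have y = a^k with 1 ≤ k ≤ p.
Pump with i = 2: xy^2z = a^{p+k} b^p a^p b^p, of length 4p+k. Suppose this equals vv. The string starts with a and ends with b, so v does too; thus the boundary between the two copies of v is a b→a transition. There is exactly one such transition, at position 2p+k, so |v| = 2p+k and |vv| = 4p+2k ≠ 4p+k since k ≥ 1. So xy^2z ∉ L.
This is a contradiction; hence L is not regular.

a^{p+k} b^p a^p b^p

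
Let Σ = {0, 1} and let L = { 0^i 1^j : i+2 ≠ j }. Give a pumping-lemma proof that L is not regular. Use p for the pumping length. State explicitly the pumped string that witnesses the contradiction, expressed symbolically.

Suppose for contradiction that L is regular, and let p be the pumping length.
Choose w = 0^p 1^{p+p!+2}. Since p ≠ (p+p!+2)-2 = p+p!, w ∈ L; and |w| ≥ p.
By the pumping lemma, w = xyz with |xy| ≤ p and y is nonempty.
Since the first p symbols of w are all 0's and |xy| ≤ p, y lies entirely in the leading 0-block: y = 0^k for some k with 1 ≤ k ≤ p.
Since 1 ≤ k ≤ p, k divides p!; set t = 1 + p!/k. Then xy^t z has p + (p!/k)·k = p + p! copies of 0. Now the 0-count is p+p! and (1-count)-2 = (p+p!+2)-2 = p+p!, so i+2 ≠ j fails. So xy^t z = 0^{p+p!} 1^{p+p!+2} ∉ L.
This is a contradiction; hence L is not regular.

0^{p+p!} 1^{p+p!+2}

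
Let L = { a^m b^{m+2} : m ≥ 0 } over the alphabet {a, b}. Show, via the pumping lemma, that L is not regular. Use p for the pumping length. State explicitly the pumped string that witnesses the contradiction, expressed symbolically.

a^{p+k} b^{p+2}

Assume L is regular. Let p be the pumping length given by the pumping lemma.
Choose w = a^p b^{p+2}, which is in L with |w| = 2p+2 ≥ p.
By the pumping lemma, w = xyz with |xy| ≤ p and |y| > 0.
Since the first p symbols of w are all a's and |xy| ≤ p, y lies entirely in the leading a-block: y = a^k for some k with 1 ≤ k ≤ p.
Pump with i = 2: xy^2z = a^{p+k} b^{p+2}. For this to lie in L we would need p+2 = (p+k)+2, which forces k = 0. But k ≥ 1, so xy^2z ∉ L.
This is a contradiction; hence L is not regular.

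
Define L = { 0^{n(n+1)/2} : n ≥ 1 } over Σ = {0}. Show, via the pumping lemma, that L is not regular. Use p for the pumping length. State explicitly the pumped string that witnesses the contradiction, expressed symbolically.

Toward a contradiction, assume L is regular with pumping length p.
Take w = 0^{p(p+1)/2} ∈ L with |w| = p(p+1)/2 ≥ p.
Write w = xyz as guaranteed by the lemma, with |xy| ≤ p and |y| > 0.
Then y = 0^k for some k with 1 ≤ k ≤ p.
Pump with i = 2: xy^2z = 0^{p(p+1)/2+k}. Since 1 ≤ k ≤ p, p(p+1)/2 < p(p+1)/2+k ≤ p(p+1)/2+p < (p+1)(p+2)/2, so p(p+1)/2+k is strictly between consecutive triangular numbers. So xy^2z ∉ L.
This is a contradiction; hence L is not regular.

0^{p(p+1)/2+k}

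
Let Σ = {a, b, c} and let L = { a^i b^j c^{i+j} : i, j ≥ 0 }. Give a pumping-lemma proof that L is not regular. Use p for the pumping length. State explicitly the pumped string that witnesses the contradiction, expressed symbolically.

Toward a contradiction, assume L is regular with pumping length p.
Take w = a^p b^p c^{2p} ∈ L (with i=j=p, i+j=2p), |w| = 4p ≥ p.
Write w = xyz as guaranteed by the lemma, with |xy| ≤ p and y is nonempty.
Because |xy| ≤ p and w begins with p copies of a, we have y = a^k with 1 ≤ k ≤ p.
Consider xy^2z = a^{p+k} b^p c^{2p}. Now the a- and b-counts sum to 2p+k, but the c-count is 2p ≠ 2p+k. So xy^2z ∉ L.
This contradicts the pumping lemma, so L is not regular.

a^{p+k} b^p c^{2p}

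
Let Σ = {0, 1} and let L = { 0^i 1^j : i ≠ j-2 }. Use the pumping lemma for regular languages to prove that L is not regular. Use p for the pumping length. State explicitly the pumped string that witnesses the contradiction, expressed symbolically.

0^{p+p!} 1^{p+p!+2}

Toward a contradiction, assume L is regular with pumping length p.
Choose w = 0^p 1^{p+p!+2}. Since p ≠ (p+p!+2)-2 = p+p!, w ∈ L; and |w| ≥ p.
By the pumping lemma, w = xyz with |xy| ≤ p and |y| ≥ 1.
Because |xy| ≤ p and w begins with p copies of 0, we have y = 0^k with 1 ≤ k ≤ p.
Since 1 ≤ k ≤ p, k divides p!; set t = 1 + p!/k. Then xy^t z has p + (p!/k)·k = p + p! copies of 0. Now the 0-count is p+p! and (1-count)-2 = (p+p!+2)-2 = p+p!, so i ≠ j-2 fails. So xy^t z = 0^{p+p!} 1^{p+p!+2} ∉ L.
This is a contradiction; hence L is not regular.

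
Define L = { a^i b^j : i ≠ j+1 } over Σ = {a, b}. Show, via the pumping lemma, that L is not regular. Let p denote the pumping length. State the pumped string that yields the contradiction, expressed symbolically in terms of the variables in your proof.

Suppose for contradiction that L is regular, and let p be the pumping length.
Choose w = a^p b^{p+p!-1}. Since p ≠ (p+p!-1)+1 = p+p!, w ∈ L; and |w| ≥ p.
The pumping lemma gives a decomposition w = xyz where |xy| ≤ p and |y| > 0.
Since the first p symbols of w are all a's and |xy| ≤ p, y lies entirely in the leading a-block: y = a^k for some k with 1 ≤ k ≤ p.
Since 1 ≤ k ≤ p, k divides p!; set t = 1 + p!/k. Then xy^t z has p + (p!/k)·k = p + p! copies of a. Now the a-count is p+p! and (b-count)+1 = (p+p!-1)+1 = p+p!, so i ≠ j+1 fails. So xy^t z = a^{p+p!} b^{p+p!-1} ∉ L.
Contradiction. Therefore L is not regular.

a^{p+p!} b^{p+p!-1}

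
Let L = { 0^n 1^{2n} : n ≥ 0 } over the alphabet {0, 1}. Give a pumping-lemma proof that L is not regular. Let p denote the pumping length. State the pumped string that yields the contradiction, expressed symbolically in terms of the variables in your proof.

0^{p+k} 1^{2p}

Assume L is regular. Let p be the pumping length given by the pumping lemma.
Take w = 0^p 1^{2p}. Then w ∈ L and |w| = 3p ≥ p.
By the pumping lemma, w = xyz with |xy| ≤ p and y is nonempty.
Since the first p symbols of w are all 0's and |xy| ≤ p, y lies entirely in the leading 0-block: y = 0^k for some k with 1 ≤ k ≤ p.
Pump with i = 2: xy^2z = 0^{p+k} 1^{2p}. For this to lie in L we would need 2p = 2(p+k), which forces k = 0. But k ≥ 1, so xy^2z ∉ L.
This is a contradiction; hence L is not regular.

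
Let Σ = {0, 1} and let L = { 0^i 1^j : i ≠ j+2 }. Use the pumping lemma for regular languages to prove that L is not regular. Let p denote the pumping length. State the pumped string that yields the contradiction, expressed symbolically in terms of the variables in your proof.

0^{p+p!} 1^{p+p!-2}

Suppose for contradiction that L is regular, and let p be the pumping length.
Choose w = 0^p 1^{p+p!-2}. Since p ≠ (p+p!-2)+2 = p+p!, w ∈ L; and |w| ≥ p.
By the pumping lemma, w = xyz with |xy| ≤ p and |y| ≥ 1.
The first p characters of w are 0's, so xy (and hence y) consists only of 0's. Write y = 0^k, 1 ≤ k ≤ p.
Since 1 ≤ k ≤ p, k divides p!; set t = 1 + p!/k. Then xy^t z has p + (p!/k)·k = p + p! copies of 0. Now the 0-count is p+p! and (1-count)+2 = (p+p!-2)+2 = p+p!, so i ≠ j+2 fails. So xy^t z = 0^{p+p!} 1^{p+p!-2} ∉ L.
This is a contradiction; hence L is not regular.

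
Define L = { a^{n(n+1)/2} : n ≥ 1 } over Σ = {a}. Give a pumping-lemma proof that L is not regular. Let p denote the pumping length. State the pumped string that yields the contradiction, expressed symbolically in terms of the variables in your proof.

Assume L is regular. Let p be the pumping length given by the pumping lemma.
Take w = a^{p(p+1)/2} ∈ L with |w| = p(p+1)/2 ≥ p.
Write w = xyz as guaranteed by the lemma, with |xy| ≤ p and |y| > 0.
Then y = a^k for some k with 1 ≤ k ≤ p.
Pump with i = 2: xy^2z = a^{p(p+1)/2+k}. Since 1 ≤ k ≤ p, p(p+1)/2 < p(p+1)/2+k ≤ p(p+1)/2+p < (p+1)(p+2)/2, so p(p+1)/2+k is strictly between consecutive triangular numbers. So xy^2z ∉ L.
This contradicts the pumping lemma, so L is not regular.

a^{p(p+1)/2+k}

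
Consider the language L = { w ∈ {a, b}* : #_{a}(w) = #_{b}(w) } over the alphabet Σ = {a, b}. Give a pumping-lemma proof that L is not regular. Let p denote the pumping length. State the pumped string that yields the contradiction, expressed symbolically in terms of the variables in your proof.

Toward a contradiction, assume L is regular with pumping length p.
Choose w = a^p b^p ∈ L with |w| = 2p ≥ p.
By the pumping lemma, w = xyz with |xy| ≤ p and |y| > 0.
Because |xy| ≤ p and w begins with p copies of a, we have y = a^k with 1 ≤ k ≤ p.
Pump with i = 2: xy^2z = a^{p+k} b^p has p+k occurrences of a but only p of b. Since k ≥ 1 the counts differ, so xy^2z ∉ L.
Contradiction. Therefore L is not regular.

a^{p+k} b^p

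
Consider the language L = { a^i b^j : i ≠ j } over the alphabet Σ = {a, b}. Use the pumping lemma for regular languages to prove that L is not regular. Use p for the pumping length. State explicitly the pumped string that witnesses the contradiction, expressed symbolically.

Assume L is regular; let p be its pumping constant.
Choose w = a^p b^{p+p!}. Since p ≠ p+p!, w ∈ L; and |w| ≥ p.
Write w = xyz as guaranteed by the lemma, with |xy| ≤ p and |y| ≥ 1.
The first p characters of w are a's, so xy (and hence y) consists only of a's. Write y = a^k, 1 ≤ k ≤ p.
Since 1 ≤ k ≤ p, k divides p!; set t = 1 + p!/k. Then xy^t z has p + (p!/k)·k = p + p! copies of a. Now the a-count equals the b-count, so i ≠ j fails. So xy^t z = a^{p+p!} b^{p+p!} ∉ L.
This contradicts the pumping lemma, so L is not regular.

a^{p+p!} b^{p+p!}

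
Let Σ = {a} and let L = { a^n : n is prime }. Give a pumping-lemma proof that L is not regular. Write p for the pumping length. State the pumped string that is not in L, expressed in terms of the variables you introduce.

Toward a contradiction, assume L is regular with pumping length p.
Let q be a prime with q ≥ p+2 (infinitely many primes exist), and take w = a^q ∈ L with |w| = q ≥ p.
By the pumping lemma, w = xyz with |xy| ≤ p and |y| ≥ 1.
Then y = a^k for some k with 1 ≤ k ≤ p.
Since 1 ≤ k ≤ p, |xz| = q-k. Pump with i = q+1: |xy^{q+1}z| = (q-k)+(q+1)k = q+qk = q(1+k), which is composite (both factors ≥ 2). So xy^{q+1}z = a^{q(1+k)} ∉ L.
Contradiction. Therefore L is not regular.

a^{q(1+k)}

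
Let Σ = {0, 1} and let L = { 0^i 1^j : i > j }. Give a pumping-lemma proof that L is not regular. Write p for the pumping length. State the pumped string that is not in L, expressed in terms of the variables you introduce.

Assume L is regular; let p be its pumping constant.
Choose w = 0^{p+1} 1^p ∈ L, with |w| = 2p+1 ≥ p.
By the pumping lemma, w = xyz with |xy| ≤ p and y is nonempty.
Since the first p symbols of w are all 0's and |xy| ≤ p, y lies entirely in the leading 0-block: y = 0^k for some k with 1 ≤ k ≤ p.
Consider xy^0z = xz = 0^{p+1-k} 1^p. Since k ≥ 1, the 0-count p+1-k is at most p, so i > j fails; thus xz ∉ L.
Contradiction. Therefore L is not regular.

0^{p+1-k} 1^p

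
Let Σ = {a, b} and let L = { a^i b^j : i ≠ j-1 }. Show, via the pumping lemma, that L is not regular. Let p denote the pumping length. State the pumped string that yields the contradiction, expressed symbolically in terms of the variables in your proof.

Assume L is regular. Let p be the pumping length given by the pumping lemma.
Choose w = a^p b^{p+p!+1}. Since p ≠ (p+p!+1)-1 = p+p!, w ∈ L; and |w| ≥ p.
By the pumping lemma, w = xyz with |xy| ≤ p and |y| ≥ 1.
The first p characters of w are a's, so xy (and hence y) consists only of a's. Write y = a^k, 1 ≤ k ≤ p.
Since 1 ≤ k ≤ p, k divides p!; set t = 1 + p!/k. Then xy^t z has p + (p!/k)·k = p + p! copies of a. Now the a-count is p+p! and (b-count)-1 = (p+p!+1)-1 = p+p!, so i ≠ j-1 fails. So xy^t z = a^{p+p!} b^{p+p!+1} ∉ L.
This is a contradiction; hence L is not regular.

a^{p+p!} b^{p+p!+1}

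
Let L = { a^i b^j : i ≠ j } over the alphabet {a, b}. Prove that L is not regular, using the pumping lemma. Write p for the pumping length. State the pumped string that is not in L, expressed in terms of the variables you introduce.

Assume L is regular. Let p be the pumping length given by the pumping lemma.
Choose w = a^p b^{p+p!}. Since p ≠ p+p!, w ∈ L; and |w| ≥ p.
The pumping lemma gives a decomposition w = xyz where |xy| ≤ p and y is nonempty.
The first p characters of w are a's, so xy (and hence y) consists only of a's. Write y = a^k, 1 ≤ k ≤ p.
Since 1 ≤ k ≤ p, k divides p!; set t = 1 + p!/k. Then xy^t z has p + (p!/k)·k = p + p! copies of a. Now the a-count equals the b-count, so i ≠ j fails. So xy^t z = a^{p+p!} b^{p+p!} ∉ L.
This is a contradiction; hence L is not regular.

a^{p+p!} b^{p+p!}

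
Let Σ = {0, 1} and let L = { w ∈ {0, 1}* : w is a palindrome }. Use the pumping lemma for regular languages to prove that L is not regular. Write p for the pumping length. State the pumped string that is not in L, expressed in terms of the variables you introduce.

0^{p+k} 1 0^p

Assume L is regular. Let p be the pumping length given by the pumping lemma.
Take w = 0^p 1 0^p, a palindrome of length 2p+1 ≥ p.
Write w = xyz as guaranteed by the lemma, with |xy| ≤ p and |y| ≥ 1.
Since the first p symbols of w are all 0's and |xy| ≤ p, y lies entirely in the leading 0-block: y = 0^k for some k with 1 ≤ k ≤ p.
Pump with i = 2: xy^2z = 0^{p+k} 1 0^p. Its reverse is 0^p 1 0^{p+k}, which differs from xy^2z since k ≥ 1. So xy^2z is not a palindrome and xy^2z ∉ L.
This is a contradiction; hence L is not regular.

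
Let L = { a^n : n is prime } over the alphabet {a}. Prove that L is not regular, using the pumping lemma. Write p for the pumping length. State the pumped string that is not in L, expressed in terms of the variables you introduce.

a^{q(1+k)}

Assume L is regular. Let p be the pumping length given by the pumping lemma.
Let q be a prime with q ≥ p+2 (infinitely many primes exist), and take w = a^q ∈ L with |w| = q ≥ p.
The pumping lemma gives a decomposition w = xyz where |xy| ≤ p and y is nonempty.
Then y = a^k for some k with 1 ≤ k ≤ p.
Since 1 ≤ k ≤ p, |xz| = q-k. Pump with i = q+1: |xy^{q+1}z| = (q-k)+(q+1)k = q+qk = q(1+k), which is composite (both factors ≥ 2). So xy^{q+1}z = a^{q(1+k)} ∉ L.
This contradicts the pumping lemma, so L is not regular.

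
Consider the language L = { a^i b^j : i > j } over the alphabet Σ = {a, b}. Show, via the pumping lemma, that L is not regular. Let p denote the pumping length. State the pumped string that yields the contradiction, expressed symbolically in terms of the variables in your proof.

a^{p+1-k} b^p

Toward a contradiction, assume L is regular with pumping length p.
Choose w = a^{p+1} b^p ∈ L, with |w| = 2p+1 ≥ p.
Write w = xyz as guaranteed by the lemma, with |xy| ≤ p and |y| ≥ 1.
Because |xy| ≤ p and w begins with p copies of a, we have y = a^k with 1 ≤ k ≤ p.
Consider xy^0z = xz = a^{p+1-k} b^p. Since k ≥ 1, the a-count p+1-k is at most p, so i > j fails; thus xz ∉ L.
This contradicts the pumping lemma, so L is not regular.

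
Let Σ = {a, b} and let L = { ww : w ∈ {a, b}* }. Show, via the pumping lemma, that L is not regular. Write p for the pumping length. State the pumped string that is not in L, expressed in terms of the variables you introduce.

Assume L is regular. Let p be the pumping length given by the pumping lemma.
Take w = a^p b^p a^p b^p = uu where u = a^pb^p; then w ∈ L and |w| = 4p ≥ p.
By the pumping lemma, w = xyz with |xy| ≤ p and |y| ≥ 1.
Since the first p symbols of w are all a's and |xy| ≤ p, y lies entirely in the leading a-block: y = a^k for some k with 1 ≤ k ≤ p.
Pump with i = 2: xy^2z = a^{p+k} b^p a^p b^p, of length 4p+k. Suppose this equals vv. The string starts with a and ends with b, so v does too; thus the boundary between the two copies of v is a b→a transition. There is exactly one such transition, at position 2p+k, so |v| = 2p+k and |vv| = 4p+2k ≠ 4p+k since k ≥ 1. So xy^2z ∉ L.
This is a contradiction; hence L is not regular.

a^{p+k} b^p a^p b^p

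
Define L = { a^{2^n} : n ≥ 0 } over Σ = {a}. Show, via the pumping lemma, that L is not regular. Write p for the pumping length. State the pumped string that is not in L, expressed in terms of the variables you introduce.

a^{2^p+k}

Assume L is regular; let p be its pumping constant.
Take w = a^{2^p} ∈ L with |w| = 2^p ≥ p.
By the pumping lemma, w = xyz with |xy| ≤ p and y is nonempty.
Then y = a^k for some k with 1 ≤ k ≤ p.
Pump with i = 2: xy^2z = a^{2^p+k}. Since 1 ≤ k ≤ p < 2^p, we have 2^p < 2^p+k < 2^{p+1}, so 2^p+k is not a power of 2. So xy^2z ∉ L.
This contradicts the pumping lemma, so L is not regular.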